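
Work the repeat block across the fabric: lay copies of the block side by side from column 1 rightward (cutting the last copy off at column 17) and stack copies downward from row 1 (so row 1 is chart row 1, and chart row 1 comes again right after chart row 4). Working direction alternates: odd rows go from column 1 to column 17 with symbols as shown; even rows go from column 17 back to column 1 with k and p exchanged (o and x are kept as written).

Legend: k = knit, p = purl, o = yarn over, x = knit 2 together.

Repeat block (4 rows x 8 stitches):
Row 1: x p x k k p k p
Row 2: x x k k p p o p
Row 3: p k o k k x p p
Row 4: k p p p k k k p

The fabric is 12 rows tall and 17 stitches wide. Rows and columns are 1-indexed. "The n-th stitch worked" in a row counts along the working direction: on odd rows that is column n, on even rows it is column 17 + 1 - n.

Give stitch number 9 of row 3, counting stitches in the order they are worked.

== STITCH ==
p

Derivation:
For row 3: chart row = ((3-1) mod 4) + 1 = 3; this is a RS (odd) row.
Chart row 3 tiled across columns 1-17: p k o k k x p p p k o k k x p p p
Right side: take the tiled row as-is (worked left to right from column 1).
The 9th stitch worked is p.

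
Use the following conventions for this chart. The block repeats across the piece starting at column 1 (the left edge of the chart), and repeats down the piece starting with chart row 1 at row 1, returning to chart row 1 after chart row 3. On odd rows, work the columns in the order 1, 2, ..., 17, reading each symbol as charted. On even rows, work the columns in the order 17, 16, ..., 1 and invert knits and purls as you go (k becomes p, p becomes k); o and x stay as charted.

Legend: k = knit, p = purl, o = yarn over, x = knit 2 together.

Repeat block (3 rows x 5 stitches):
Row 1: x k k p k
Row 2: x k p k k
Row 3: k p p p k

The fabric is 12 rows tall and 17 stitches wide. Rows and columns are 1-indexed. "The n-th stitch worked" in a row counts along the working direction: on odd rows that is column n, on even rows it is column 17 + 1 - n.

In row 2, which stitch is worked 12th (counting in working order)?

For row 2: chart row = ((2-1) mod 3) + 1 = 2; this is a WS (even) row.
Chart row 2 tiled across columns 1-17: x k p k k x k p k k x k p k k x k
WS: work from column 17 back to column 1 (reverse the tiled row), swapping k<->p (o and x unchanged).
Row 2 as worked: p x p p k p x p p k p x p p k p x
Stitch 12 in working order -> x

Result:
x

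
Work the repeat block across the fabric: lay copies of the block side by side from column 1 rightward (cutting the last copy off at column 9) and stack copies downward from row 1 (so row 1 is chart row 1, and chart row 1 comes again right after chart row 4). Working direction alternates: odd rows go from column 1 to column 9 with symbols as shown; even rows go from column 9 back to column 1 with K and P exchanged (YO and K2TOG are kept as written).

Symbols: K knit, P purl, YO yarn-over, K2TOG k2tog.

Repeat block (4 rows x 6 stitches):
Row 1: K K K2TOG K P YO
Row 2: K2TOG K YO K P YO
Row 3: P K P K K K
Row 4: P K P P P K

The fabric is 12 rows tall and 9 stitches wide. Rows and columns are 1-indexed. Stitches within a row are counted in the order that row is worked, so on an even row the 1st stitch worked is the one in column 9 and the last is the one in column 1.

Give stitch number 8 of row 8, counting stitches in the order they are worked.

Result:
P

Derivation:
Row 8: (8-1) mod 4 = 3, so use chart row 4. Even row -> WS.
Chart row 4 tiled across columns 1-9: P K P P P K P K P
Wrong side: read the tiled row from column 9 down to 1 and exchange K with P (leave YO, K2TOG).
Row 8 as worked: K P K P K K K P K
The 8th stitch worked is P.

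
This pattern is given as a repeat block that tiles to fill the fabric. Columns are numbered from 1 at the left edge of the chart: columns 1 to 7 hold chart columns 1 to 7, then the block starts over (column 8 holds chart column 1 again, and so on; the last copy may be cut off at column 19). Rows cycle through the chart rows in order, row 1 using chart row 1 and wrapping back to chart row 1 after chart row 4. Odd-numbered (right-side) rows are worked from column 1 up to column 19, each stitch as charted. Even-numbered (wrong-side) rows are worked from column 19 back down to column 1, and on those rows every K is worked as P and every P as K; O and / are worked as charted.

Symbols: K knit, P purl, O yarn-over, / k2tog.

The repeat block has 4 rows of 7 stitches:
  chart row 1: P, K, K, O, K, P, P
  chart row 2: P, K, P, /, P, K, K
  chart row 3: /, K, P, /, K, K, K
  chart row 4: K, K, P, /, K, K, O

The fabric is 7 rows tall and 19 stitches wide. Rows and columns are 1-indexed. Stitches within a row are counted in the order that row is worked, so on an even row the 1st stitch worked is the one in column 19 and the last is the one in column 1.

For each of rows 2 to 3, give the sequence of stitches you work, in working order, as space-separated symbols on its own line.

Row 2: chart row 2, WS - tiled (columns 1-19): P K P / P K K P K P / P K K P K P / P; work from column 19 back to 1 with K<->P swapped.
Row 3: chart row 3, RS - tile across columns 1-19 and work as-is.

== ROWS AS WORKED ==
K / K P K P P K / K P K P P K / K P K
/ K P / K K K / K P / K K K / K P / K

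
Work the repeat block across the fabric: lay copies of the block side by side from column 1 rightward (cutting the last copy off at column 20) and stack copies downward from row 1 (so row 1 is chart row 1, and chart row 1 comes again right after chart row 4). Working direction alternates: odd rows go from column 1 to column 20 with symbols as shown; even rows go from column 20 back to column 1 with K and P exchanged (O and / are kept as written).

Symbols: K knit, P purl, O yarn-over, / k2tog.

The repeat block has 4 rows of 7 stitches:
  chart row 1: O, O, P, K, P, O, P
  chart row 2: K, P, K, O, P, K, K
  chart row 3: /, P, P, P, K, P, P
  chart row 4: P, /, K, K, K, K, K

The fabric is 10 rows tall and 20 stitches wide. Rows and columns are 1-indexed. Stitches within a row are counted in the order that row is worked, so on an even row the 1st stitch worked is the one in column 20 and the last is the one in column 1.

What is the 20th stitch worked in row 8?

== STITCH ==
K

Derivation:
Row 8 uses chart row ((8-1) mod 4)+1 = 4. Row 8 is even, so WS.
Chart row 4 tiled across columns 1-20: P / K K K K K P / K K K K K P / K K K K
Wrong side: read the tiled row from column 20 down to 1 and exchange K with P (leave O, /).
Row 8 as worked: P P P P / K P P P P P / K P P P P P / K
The 20th stitch worked is K.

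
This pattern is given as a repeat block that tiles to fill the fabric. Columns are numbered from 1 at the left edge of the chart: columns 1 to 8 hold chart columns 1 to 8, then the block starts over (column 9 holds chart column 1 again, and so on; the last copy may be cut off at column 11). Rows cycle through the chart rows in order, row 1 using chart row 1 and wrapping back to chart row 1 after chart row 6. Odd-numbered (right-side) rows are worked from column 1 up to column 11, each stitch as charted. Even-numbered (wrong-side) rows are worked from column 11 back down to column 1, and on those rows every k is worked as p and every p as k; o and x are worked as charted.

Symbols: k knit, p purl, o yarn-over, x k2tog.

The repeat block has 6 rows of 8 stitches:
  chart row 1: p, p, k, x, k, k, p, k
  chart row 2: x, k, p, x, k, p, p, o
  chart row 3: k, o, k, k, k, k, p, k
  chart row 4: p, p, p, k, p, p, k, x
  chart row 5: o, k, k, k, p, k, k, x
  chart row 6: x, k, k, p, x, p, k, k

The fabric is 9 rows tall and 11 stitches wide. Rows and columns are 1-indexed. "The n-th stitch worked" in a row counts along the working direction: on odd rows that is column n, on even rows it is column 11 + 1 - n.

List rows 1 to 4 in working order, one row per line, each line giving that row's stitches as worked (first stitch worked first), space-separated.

Rows as worked:
p p k x k k p k p p k
k p x o k k p x k p x
k o k k k k p k k o k
k k k x p k k p k k k

Derivation:
Row 1: chart row 1, RS - tile across columns 1-11 and work as-is.
Row 2: chart row 2, WS - tiled (columns 1-11): x k p x k p p o x k p; work from column 11 back to 1 with k<->p swapped.
Row 3: chart row 3, RS - tile across columns 1-11 and work as-is.
Row 4: chart row 4, WS - tiled (columns 1-11): p p p k p p k x p p p; work from column 11 back to 1 with k<->p swapped.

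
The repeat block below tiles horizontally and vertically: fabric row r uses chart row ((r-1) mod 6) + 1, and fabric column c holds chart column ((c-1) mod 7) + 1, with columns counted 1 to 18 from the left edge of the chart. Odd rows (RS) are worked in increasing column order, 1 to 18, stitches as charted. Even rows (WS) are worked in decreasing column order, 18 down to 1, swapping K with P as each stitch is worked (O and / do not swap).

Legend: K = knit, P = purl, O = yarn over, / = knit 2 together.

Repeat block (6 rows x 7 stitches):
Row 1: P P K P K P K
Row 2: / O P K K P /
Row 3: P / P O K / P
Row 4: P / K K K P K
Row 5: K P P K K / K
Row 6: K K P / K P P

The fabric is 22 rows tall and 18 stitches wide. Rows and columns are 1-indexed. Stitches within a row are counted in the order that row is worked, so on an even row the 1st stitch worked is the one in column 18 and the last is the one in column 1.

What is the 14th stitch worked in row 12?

Stitch:
P

Derivation:
Row 12: (12-1) mod 6 = 5, so use chart row 6. Even row -> WS.
Chart row 6 tiled across columns 1-18: K K P / K P P K K P / K P P K K P /
WS: work from column 18 back to column 1 (reverse the tiled row), swapping K<->P (O and / unchanged).
Row 12 as worked: / K P P K K P / K P P K K P / K P P
Counting 14 along the worked row gives P.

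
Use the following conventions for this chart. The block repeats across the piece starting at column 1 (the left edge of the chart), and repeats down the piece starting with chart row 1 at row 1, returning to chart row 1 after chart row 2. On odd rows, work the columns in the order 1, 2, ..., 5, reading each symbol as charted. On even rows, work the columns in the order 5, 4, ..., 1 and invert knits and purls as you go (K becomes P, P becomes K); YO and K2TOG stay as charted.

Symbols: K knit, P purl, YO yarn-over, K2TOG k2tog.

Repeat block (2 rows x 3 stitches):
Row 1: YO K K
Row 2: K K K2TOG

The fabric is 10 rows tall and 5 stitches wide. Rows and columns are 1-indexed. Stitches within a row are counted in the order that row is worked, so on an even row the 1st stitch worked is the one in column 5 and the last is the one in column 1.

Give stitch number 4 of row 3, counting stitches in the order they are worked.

Result:
YO

Derivation:
For row 3: chart row = ((3-1) mod 2) + 1 = 1; this is a RS (odd) row.
Chart row 1 tiled across columns 1-5: YO K K YO K
RS row: no reversal, no swap; stitch n worked = column n.
Counting 4 along the worked row gives YO.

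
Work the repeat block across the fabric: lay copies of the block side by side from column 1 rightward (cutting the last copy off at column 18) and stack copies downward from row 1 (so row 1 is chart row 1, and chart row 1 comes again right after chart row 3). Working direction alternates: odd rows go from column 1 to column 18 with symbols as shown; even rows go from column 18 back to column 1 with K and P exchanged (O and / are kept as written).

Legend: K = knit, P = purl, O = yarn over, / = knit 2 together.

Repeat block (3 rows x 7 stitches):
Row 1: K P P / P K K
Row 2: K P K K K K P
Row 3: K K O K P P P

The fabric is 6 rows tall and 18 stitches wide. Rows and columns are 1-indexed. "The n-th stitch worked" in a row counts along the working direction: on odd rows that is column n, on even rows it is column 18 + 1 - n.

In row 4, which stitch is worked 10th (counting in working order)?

Stitch:
K

Derivation:
Row 4: (4-1) mod 3 = 0, so use chart row 1. Even row -> WS.
Chart row 1 tiled across columns 1-18: K P P / P K K K P P / P K K K P P /
WS row: flip the tiled sequence (start at column 18) and apply K<->P; O and / stay.
Row 4 as worked: / K K P P P K / K K P P P K / K K P
The 10th stitch worked is K.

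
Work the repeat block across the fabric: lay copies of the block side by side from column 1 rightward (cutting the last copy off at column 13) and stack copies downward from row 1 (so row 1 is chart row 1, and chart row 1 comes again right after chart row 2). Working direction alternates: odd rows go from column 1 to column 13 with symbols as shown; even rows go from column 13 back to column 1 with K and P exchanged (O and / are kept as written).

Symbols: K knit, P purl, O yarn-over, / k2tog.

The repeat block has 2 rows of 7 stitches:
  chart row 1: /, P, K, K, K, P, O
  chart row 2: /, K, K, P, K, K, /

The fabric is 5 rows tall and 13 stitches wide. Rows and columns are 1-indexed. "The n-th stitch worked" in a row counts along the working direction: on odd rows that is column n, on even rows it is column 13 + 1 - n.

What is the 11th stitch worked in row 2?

Stitch:
P

Derivation:
Row 2 uses chart row ((2-1) mod 2)+1 = 2. Row 2 is even, so WS.
Chart row 2 tiled across columns 1-13: / K K P K K / / K K P K K
Wrong side: read the tiled row from column 13 down to 1 and exchange K with P (leave O, /).
Row 2 as worked: P P K P P / / P P K P P /
The 11th stitch worked is P.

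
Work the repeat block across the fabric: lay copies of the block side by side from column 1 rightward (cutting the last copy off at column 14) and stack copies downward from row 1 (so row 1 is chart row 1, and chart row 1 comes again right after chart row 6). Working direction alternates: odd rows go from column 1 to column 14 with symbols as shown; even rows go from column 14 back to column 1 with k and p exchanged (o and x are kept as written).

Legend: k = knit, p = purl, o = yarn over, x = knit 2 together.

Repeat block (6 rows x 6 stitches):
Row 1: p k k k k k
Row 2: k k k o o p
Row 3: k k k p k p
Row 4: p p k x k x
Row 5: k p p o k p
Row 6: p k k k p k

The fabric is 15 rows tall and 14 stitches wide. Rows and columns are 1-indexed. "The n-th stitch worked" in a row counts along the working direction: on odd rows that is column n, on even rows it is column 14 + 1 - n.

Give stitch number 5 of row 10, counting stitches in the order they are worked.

Result:
x

Derivation:
Row 10 uses chart row ((10-1) mod 6)+1 = 4. Row 10 is even, so WS.
Chart row 4 tiled across columns 1-14: p p k x k x p p k x k x p p
Wrong side: read the tiled row from column 14 down to 1 and exchange k with p (leave o, x).
Row 10 as worked: k k x p x p k k x p x p k k
Stitch 5 in working order -> x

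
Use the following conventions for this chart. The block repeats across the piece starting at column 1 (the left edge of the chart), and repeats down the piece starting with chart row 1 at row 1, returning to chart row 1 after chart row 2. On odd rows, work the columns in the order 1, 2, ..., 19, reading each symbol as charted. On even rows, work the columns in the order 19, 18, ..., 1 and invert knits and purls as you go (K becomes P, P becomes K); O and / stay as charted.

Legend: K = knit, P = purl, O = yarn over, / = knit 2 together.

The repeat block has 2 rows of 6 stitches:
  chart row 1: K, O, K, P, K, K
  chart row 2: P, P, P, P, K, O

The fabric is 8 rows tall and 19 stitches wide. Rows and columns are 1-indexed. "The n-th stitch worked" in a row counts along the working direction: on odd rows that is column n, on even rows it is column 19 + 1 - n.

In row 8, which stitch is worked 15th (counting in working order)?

Row 8 uses chart row ((8-1) mod 2)+1 = 2. Row 8 is even, so WS.
Chart row 2 tiled across columns 1-19: P P P P K O P P P P K O P P P P K O P
WS row: flip the tiled sequence (start at column 19) and apply K<->P; O and / stay.
Row 8 as worked: K O P K K K K O P K K K K O P K K K K
The 15th stitch worked is P.

Stitch:
P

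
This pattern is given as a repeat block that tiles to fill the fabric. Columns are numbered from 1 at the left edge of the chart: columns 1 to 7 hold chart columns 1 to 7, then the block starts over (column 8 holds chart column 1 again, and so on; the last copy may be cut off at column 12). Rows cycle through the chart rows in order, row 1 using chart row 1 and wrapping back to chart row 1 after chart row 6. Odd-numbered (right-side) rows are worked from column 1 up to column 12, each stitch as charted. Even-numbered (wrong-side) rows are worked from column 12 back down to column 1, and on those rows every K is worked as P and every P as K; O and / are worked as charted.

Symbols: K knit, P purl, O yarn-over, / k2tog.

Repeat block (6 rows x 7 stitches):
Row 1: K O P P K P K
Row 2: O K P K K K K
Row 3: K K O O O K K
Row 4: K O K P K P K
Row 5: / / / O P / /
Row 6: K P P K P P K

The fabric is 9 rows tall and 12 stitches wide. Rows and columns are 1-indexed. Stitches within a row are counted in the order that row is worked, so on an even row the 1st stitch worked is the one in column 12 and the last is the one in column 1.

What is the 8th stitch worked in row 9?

Result:
K

Derivation:
For row 9: chart row = ((9-1) mod 6) + 1 = 3; this is a RS (odd) row.
Chart row 3 tiled across columns 1-12: K K O O O K K K K O O O
RS: work column 1 to column 12, symbols as charted — the tiled row is the row as worked.
Counting 8 along the worked row gives K.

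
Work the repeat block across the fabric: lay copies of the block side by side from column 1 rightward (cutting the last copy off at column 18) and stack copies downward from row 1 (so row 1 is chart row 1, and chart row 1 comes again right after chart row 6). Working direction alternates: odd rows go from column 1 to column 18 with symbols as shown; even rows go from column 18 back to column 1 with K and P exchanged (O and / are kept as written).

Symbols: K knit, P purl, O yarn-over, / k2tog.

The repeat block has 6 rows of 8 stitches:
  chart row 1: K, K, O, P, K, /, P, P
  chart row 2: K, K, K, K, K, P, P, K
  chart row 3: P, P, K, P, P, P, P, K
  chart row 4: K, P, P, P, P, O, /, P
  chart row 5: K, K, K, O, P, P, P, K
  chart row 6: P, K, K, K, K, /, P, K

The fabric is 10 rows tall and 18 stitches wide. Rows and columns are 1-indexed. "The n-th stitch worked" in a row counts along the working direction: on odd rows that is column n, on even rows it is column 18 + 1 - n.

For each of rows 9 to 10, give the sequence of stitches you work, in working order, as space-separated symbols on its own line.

Result:
P P K P P P P K P P K P P P P K P P
K P K / O K K K K P K / O K K K K P

Derivation:
Row 9: chart row 3, RS - tile across columns 1-18 and work as-is.
Row 10: chart row 4, WS - tiled (columns 1-18): K P P P P O / P K P P P P O / P K P; work from column 18 back to 1 with K<->P swapped.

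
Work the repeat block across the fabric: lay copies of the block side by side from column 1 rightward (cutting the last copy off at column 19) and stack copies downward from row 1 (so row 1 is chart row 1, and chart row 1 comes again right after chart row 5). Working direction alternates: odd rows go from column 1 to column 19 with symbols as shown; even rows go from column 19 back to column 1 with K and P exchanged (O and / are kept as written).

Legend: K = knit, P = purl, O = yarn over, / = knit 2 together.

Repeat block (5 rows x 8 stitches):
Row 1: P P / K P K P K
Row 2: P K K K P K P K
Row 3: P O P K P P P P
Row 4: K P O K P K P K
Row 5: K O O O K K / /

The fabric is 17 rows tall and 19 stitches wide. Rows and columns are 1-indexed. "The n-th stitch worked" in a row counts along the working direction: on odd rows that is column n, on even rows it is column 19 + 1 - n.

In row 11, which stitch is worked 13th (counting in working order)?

Result:
P

Derivation:
Row 11: (11-1) mod 5 = 0, so use chart row 1. Odd row -> RS.
Chart row 1 tiled across columns 1-19: P P / K P K P K P P / K P K P K P P /
RS row: no reversal, no swap; stitch n worked = column n.
Stitch 13 in working order -> P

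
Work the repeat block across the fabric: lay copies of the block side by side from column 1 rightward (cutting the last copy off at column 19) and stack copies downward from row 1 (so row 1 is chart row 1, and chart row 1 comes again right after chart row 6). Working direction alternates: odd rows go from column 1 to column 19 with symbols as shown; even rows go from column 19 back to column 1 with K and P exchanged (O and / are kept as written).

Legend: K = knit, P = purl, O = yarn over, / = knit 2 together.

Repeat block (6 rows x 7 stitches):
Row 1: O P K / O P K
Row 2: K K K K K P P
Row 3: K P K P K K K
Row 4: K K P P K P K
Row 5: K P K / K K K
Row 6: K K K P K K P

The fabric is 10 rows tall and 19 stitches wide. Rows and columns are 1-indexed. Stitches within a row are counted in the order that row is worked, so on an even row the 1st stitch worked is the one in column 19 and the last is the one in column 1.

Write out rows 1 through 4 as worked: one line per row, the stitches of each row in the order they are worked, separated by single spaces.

Row 1: chart row 1, RS - tile across columns 1-19 and work as-is.
Row 2: chart row 2, WS - tiled (columns 1-19): K K K K K P P K K K K K P P K K K K K; work from column 19 back to 1 with K<->P swapped.
Row 3: chart row 3, RS - tile across columns 1-19 and work as-is.
Row 4: chart row 4, WS - tiled (columns 1-19): K K P P K P K K K P P K P K K K P P K; work from column 19 back to 1 with K<->P swapped.

Rows as worked:
O P K / O P K O P K / O P K O P K / O
P P P P P K K P P P P P K K P P P P P
K P K P K K K K P K P K K K K P K P K
P K K P P P K P K K P P P K P K K P P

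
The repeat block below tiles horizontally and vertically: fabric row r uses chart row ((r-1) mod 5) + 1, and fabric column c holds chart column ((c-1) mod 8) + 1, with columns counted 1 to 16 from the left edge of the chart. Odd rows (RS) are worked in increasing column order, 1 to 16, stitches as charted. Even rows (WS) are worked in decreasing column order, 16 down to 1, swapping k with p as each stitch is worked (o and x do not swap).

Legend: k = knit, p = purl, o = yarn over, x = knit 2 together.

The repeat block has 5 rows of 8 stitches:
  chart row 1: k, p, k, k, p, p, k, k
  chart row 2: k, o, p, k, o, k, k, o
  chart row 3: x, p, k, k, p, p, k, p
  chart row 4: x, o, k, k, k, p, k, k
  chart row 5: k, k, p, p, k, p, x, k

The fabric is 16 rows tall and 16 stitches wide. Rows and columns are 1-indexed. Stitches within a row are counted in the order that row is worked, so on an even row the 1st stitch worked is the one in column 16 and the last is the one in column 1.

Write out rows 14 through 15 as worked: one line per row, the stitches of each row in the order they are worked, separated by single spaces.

Rows as worked:
p p k p p p o x p p k p p p o x
k k p p k p x k k k p p k p x k

Derivation:
Row 14: chart row 4, WS - tiled (columns 1-16): x o k k k p k k x o k k k p k k; work from column 16 back to 1 with k<->p swapped.
Row 15: chart row 5, RS - tile across columns 1-16 and work as-is.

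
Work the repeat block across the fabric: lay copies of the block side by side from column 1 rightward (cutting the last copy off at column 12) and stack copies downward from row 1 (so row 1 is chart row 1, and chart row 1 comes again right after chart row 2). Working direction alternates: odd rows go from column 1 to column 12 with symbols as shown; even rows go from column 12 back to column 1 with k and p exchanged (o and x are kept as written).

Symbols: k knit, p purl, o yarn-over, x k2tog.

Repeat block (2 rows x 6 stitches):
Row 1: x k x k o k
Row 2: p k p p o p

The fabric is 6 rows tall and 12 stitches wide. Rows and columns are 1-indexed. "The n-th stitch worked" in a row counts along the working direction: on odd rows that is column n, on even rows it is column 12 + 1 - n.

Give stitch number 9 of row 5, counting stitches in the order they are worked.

Row 5 uses chart row ((5-1) mod 2)+1 = 1. Row 5 is odd, so RS.
Chart row 1 tiled across columns 1-12: x k x k o k x k x k o k
RS: work column 1 to column 12, symbols as charted — the tiled row is the row as worked.
Counting 9 along the worked row gives x.

== STITCH ==
x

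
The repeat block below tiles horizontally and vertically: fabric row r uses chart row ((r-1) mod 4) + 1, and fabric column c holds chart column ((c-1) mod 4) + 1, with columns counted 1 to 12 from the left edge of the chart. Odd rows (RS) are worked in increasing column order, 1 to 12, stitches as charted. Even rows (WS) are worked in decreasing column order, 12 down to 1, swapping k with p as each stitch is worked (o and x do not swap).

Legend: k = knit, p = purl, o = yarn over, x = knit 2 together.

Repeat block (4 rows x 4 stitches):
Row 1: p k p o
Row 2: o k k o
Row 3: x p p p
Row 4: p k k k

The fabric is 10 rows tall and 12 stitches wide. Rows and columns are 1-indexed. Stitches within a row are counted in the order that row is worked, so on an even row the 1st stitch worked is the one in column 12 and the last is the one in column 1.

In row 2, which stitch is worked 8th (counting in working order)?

Result:
o

Derivation:
Row 2: (2-1) mod 4 = 1, so use chart row 2. Even row -> WS.
Chart row 2 tiled across columns 1-12: o k k o o k k o o k k o
Wrong side: read the tiled row from column 12 down to 1 and exchange k with p (leave o, x).
Row 2 as worked: o p p o o p p o o p p o
The 8th stitch worked is o.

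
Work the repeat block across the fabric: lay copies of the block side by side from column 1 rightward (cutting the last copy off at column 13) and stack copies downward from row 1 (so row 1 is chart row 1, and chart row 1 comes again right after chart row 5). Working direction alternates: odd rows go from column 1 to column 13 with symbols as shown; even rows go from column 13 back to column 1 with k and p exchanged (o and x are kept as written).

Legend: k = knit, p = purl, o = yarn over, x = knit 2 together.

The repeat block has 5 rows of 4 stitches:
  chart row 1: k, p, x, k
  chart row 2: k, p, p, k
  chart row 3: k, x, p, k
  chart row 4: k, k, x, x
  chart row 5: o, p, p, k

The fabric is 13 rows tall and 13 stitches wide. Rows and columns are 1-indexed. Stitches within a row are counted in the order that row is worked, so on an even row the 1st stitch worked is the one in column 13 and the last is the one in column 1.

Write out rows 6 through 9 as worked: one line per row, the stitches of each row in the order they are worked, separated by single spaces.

Row 6: chart row 1, WS - tiled (columns 1-13): k p x k k p x k k p x k k; work from column 13 back to 1 with k<->p swapped.
Row 7: chart row 2, RS - tile across columns 1-13 and work as-is.
Row 8: chart row 3, WS - tiled (columns 1-13): k x p k k x p k k x p k k; work from column 13 back to 1 with k<->p swapped.
Row 9: chart row 4, RS - tile across columns 1-13 and work as-is.

== ROWS AS WORKED ==
p p x k p p x k p p x k p
k p p k k p p k k p p k k
p p k x p p k x p p k x p
k k x x k k x x k k x x k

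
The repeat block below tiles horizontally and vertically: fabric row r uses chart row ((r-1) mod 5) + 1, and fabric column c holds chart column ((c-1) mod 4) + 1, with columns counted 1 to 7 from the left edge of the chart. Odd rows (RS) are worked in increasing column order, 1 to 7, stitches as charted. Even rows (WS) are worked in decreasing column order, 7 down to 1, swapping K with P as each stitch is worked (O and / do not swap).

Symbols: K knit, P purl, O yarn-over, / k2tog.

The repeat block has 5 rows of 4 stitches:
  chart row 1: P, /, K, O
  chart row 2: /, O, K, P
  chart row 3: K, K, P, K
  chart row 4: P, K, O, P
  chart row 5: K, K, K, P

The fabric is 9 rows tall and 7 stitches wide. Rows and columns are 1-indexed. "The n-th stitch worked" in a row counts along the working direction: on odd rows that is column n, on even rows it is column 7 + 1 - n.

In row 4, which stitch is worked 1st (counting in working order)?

Result:
O

Derivation:
For row 4: chart row = ((4-1) mod 5) + 1 = 4; this is a WS (even) row.
Chart row 4 tiled across columns 1-7: P K O P P K O
Wrong side: read the tiled row from column 7 down to 1 and exchange K with P (leave O, /).
Row 4 as worked: O P K K O P K
Counting 1 along the worked row gives O.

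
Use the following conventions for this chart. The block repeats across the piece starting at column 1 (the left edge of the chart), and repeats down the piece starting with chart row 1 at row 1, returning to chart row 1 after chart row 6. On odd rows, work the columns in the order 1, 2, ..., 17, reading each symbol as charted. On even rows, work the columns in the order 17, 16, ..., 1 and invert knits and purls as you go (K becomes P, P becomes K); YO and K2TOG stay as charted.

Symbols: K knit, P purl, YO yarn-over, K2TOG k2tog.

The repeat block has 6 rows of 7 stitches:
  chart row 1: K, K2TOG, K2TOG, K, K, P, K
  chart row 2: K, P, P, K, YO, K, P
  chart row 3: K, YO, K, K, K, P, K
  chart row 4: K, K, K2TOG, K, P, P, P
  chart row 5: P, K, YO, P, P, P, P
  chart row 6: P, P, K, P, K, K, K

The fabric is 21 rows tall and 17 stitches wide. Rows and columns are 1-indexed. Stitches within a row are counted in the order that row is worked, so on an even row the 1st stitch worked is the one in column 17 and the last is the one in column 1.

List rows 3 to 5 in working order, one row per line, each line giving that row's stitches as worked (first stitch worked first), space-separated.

== ROWS AS WORKED ==
K YO K K K P K K YO K K K P K K YO K
K2TOG P P K K K P K2TOG P P K K K P K2TOG P P
P K YO P P P P P K YO P P P P P K YO

Derivation:
Row 3: chart row 3, RS - tile across columns 1-17 and work as-is.
Row 4: chart row 4, WS - tiled (columns 1-17): K K K2TOG K P P P K K K2TOG K P P P K K K2TOG; work from column 17 back to 1 with K<->P swapped.
Row 5: chart row 5, RS - tile across columns 1-17 and work as-is.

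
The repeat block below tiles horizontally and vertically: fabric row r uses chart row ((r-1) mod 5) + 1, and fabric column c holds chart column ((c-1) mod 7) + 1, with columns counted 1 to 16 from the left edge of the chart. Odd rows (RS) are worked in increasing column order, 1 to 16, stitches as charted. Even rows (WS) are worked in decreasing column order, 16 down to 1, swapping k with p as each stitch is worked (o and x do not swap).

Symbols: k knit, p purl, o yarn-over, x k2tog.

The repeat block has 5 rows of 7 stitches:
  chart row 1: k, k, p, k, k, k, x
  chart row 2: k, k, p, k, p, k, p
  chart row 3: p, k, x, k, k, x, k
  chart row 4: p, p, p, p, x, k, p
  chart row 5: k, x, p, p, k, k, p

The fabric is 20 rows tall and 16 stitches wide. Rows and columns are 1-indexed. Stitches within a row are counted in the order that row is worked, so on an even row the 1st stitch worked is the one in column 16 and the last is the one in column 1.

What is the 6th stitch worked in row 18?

For row 18: chart row = ((18-1) mod 5) + 1 = 3; this is a WS (even) row.
Chart row 3 tiled across columns 1-16: p k x k k x k p k x k k x k p k
Wrong side: read the tiled row from column 16 down to 1 and exchange k with p (leave o, x).
Row 18 as worked: p k p x p p x p k p x p p x p k
The 6th stitch worked is p.

Result:
p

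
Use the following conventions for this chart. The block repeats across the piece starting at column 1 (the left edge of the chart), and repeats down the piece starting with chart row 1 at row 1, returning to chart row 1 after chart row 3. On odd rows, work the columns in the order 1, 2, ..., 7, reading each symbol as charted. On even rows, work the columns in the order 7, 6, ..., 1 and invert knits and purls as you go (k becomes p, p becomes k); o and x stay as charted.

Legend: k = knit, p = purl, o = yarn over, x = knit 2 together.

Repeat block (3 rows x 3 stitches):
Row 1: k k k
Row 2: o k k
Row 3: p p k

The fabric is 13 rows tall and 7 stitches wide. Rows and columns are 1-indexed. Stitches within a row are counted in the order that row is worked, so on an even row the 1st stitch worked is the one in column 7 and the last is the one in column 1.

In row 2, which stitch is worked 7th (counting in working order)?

For row 2: chart row = ((2-1) mod 3) + 1 = 2; this is a WS (even) row.
Chart row 2 tiled across columns 1-7: o k k o k k o
WS: work from column 7 back to column 1 (reverse the tiled row), swapping k<->p (o and x unchanged).
Row 2 as worked: o p p o p p o
The 7th stitch worked is o.

== STITCH ==
o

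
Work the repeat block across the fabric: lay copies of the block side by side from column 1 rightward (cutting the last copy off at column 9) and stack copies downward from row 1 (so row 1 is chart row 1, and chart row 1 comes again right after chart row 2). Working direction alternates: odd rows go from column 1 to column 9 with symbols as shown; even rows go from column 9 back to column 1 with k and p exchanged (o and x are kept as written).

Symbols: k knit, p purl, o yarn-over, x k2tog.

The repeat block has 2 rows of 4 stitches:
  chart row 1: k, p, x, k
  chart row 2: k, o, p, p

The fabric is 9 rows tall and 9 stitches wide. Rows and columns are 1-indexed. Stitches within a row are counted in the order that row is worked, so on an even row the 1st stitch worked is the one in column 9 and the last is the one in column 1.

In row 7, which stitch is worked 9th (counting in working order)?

For row 7: chart row = ((7-1) mod 2) + 1 = 1; this is a RS (odd) row.
Chart row 1 tiled across columns 1-9: k p x k k p x k k
RS: work column 1 to column 9, symbols as charted — the tiled row is the row as worked.
Counting 9 along the worked row gives k.

Result:
k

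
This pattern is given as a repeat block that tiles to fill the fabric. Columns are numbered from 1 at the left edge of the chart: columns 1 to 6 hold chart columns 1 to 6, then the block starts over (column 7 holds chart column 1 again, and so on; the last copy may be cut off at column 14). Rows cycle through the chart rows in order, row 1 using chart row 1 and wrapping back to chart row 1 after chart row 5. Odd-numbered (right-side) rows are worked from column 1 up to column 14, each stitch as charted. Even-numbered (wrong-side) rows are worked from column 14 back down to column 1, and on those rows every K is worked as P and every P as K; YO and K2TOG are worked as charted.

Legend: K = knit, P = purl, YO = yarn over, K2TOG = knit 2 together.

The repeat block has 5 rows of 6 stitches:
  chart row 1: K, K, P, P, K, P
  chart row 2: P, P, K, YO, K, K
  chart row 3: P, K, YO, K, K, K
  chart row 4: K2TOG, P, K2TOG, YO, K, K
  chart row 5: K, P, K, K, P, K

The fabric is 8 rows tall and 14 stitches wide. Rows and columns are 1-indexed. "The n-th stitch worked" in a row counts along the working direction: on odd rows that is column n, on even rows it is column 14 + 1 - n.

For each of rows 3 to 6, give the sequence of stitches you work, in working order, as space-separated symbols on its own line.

Rows as worked:
P K YO K K K P K YO K K K P K
K K2TOG P P YO K2TOG K K2TOG P P YO K2TOG K K2TOG
K P K K P K K P K K P K K P
P P K P K K P P K P K K P P

Derivation:
Row 3: chart row 3, RS - tile across columns 1-14 and work as-is.
Row 4: chart row 4, WS - tiled (columns 1-14): K2TOG P K2TOG YO K K K2TOG P K2TOG YO K K K2TOG P; work from column 14 back to 1 with K<->P swapped.
Row 5: chart row 5, RS - tile across columns 1-14 and work as-is.
Row 6: chart row 1, WS - tiled (columns 1-14): K K P P K P K K P P K P K K; work from column 14 back to 1 with K<->P swapped.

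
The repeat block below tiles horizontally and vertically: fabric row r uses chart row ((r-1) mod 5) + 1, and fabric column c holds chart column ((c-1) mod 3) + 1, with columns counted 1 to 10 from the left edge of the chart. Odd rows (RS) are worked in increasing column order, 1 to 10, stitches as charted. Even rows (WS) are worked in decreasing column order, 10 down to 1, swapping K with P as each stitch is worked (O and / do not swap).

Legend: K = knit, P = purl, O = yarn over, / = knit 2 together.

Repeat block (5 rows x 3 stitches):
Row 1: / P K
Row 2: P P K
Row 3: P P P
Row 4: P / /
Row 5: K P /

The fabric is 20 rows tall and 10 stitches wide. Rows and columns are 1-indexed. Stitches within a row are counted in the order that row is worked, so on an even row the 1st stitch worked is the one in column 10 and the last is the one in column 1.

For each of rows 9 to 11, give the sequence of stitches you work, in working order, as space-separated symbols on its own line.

Result:
P / / P / / P / / P
P / K P / K P / K P
/ P K / P K / P K /

Derivation:
Row 9: chart row 4, RS - tile across columns 1-10 and work as-is.
Row 10: chart row 5, WS - tiled (columns 1-10): K P / K P / K P / K; work from column 10 back to 1 with K<->P swapped.
Row 11: chart row 1, RS - tile across columns 1-10 and work as-is.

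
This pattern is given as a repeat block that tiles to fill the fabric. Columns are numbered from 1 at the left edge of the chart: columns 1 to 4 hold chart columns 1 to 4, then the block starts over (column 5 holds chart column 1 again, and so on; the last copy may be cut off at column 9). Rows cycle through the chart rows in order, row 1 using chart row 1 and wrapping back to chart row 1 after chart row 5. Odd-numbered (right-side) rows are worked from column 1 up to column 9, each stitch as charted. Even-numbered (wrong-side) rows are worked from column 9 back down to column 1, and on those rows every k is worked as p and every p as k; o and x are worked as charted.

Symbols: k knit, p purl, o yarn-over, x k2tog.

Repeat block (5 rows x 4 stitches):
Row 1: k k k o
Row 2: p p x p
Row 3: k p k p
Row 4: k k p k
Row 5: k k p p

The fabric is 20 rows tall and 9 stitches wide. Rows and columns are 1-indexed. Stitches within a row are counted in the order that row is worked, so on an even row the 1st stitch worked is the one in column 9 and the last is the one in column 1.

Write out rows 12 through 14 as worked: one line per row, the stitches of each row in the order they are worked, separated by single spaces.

Rows as worked:
k k x k k k x k k
k p k p k p k p k
p p k p p p k p p

Derivation:
Row 12: chart row 2, WS - tiled (columns 1-9): p p x p p p x p p; work from column 9 back to 1 with k<->p swapped.
Row 13: chart row 3, RS - tile across columns 1-9 and work as-is.
Row 14: chart row 4, WS - tiled (columns 1-9): k k p k k k p k k; work from column 9 back to 1 with k<->p swapped.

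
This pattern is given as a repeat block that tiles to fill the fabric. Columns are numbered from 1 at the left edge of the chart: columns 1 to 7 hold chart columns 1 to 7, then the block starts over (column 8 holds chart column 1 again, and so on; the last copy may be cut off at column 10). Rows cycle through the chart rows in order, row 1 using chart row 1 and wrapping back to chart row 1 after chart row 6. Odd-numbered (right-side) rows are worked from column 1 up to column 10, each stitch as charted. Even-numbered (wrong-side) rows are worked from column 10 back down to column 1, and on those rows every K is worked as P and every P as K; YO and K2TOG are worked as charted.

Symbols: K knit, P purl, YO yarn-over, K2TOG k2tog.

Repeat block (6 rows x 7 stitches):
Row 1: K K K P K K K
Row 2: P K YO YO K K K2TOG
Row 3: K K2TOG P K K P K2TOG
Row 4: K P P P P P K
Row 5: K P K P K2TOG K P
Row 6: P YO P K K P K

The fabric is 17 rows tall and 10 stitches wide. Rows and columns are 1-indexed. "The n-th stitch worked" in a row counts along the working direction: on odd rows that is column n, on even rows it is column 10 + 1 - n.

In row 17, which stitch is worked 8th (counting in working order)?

Result:
K

Derivation:
Row 17: (17-1) mod 6 = 4, so use chart row 5. Odd row -> RS.
Chart row 5 tiled across columns 1-10: K P K P K2TOG K P K P K
RS: work column 1 to column 10, symbols as charted — the tiled row is the row as worked.
The 8th stitch worked is K.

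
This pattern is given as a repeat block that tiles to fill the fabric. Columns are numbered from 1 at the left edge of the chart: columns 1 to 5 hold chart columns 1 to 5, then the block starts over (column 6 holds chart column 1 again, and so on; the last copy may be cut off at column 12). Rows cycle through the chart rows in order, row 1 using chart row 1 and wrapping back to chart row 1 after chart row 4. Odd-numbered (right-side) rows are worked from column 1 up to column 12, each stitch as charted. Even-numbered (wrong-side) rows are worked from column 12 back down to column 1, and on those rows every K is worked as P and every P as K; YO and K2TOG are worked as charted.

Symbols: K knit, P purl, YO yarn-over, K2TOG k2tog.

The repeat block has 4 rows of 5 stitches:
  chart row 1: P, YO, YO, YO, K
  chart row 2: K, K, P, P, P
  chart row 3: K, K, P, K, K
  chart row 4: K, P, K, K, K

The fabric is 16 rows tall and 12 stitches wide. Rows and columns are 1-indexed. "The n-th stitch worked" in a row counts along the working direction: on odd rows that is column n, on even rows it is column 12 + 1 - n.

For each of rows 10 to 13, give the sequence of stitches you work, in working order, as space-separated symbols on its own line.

Row 10: chart row 2, WS - tiled (columns 1-12): K K P P P K K P P P K K; work from column 12 back to 1 with K<->P swapped.
Row 11: chart row 3, RS - tile across columns 1-12 and work as-is.
Row 12: chart row 4, WS - tiled (columns 1-12): K P K K K K P K K K K P; work from column 12 back to 1 with K<->P swapped.
Row 13: chart row 1, RS - tile across columns 1-12 and work as-is.

Rows as worked:
P P K K K P P K K K P P
K K P K K K K P K K K K
K P P P P K P P P P K P
P YO YO YO K P YO YO YO K P YO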